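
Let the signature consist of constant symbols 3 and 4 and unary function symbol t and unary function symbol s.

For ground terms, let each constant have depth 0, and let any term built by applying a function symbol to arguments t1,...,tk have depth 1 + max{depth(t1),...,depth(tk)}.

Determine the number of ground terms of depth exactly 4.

32

Let N_k = |{terms of depth ≤ k}|. Then N_0 = 2 and N_k = 2 + N_{k-1} + N_{k-1} for k ≥ 1 (one summand per function symbol, arity giving the exponent).
N_0 = 2
N_1 = 2 + 2 + 2 = 6
N_2 = 2 + 6 + 6 = 14
N_3 = 2 + 14 + 14 = 30
N_4 = 2 + 30 + 30 = 62
Terms of depth exactly 4: N_4 − N_3 = 62 − 30 = 32.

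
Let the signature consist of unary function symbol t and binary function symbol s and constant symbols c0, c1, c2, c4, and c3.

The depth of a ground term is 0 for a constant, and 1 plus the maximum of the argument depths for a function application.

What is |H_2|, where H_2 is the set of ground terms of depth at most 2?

Let N_k count ground terms of depth at most k. Each non-constant term of depth ≤ k is some function symbol applied to depth-≤(k−1) arguments, giving N_k = 5 + N_{k-1} + N_{k-1}^2.
N_0 = 5
N_1 = 5 + 5 + 5^2 = 35
N_2 = 5 + 35 + 35^2 = 1265

1265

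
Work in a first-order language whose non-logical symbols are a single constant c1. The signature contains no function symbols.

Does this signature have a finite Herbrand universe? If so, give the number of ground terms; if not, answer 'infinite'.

1

There are no function symbols, so the only ground term is the single constant.
The Herbrand universe is {c1}, finite with 1 element.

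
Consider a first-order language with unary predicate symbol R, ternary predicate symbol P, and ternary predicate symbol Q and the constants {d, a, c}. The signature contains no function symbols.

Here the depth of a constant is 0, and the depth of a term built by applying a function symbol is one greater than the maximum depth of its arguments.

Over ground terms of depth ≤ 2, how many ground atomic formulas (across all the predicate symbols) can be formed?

First count ground terms of depth ≤ 2.
With no function symbols every ground term is a constant, so there are exactly 3 ground terms at every depth bound.
N_0 = 3
N_1 = 3
N_2 = 3
So |H| = 3.
For each predicate symbol, the number of ground atoms is |H| raised to its arity; summing:
  R: 3;  P: 3^3 = 27;  Q: 3^3 = 27
Total ground atoms: 3 + 27 + 27 = 57.

57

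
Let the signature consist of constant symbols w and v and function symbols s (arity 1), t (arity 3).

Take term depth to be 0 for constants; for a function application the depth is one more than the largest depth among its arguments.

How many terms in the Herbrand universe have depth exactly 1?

Write N_k for the number of ground terms of depth ≤ k. A term of depth ≤ k is either a constant or a function symbol applied to arguments of depth ≤ k−1, so N_k = 2 + N_{k-1} + N_{k-1}^3.
N_0 = 2
N_1 = 2 + 2 + 2^3 = 12
Terms of depth exactly 1: N_1 − N_0 = 12 − 2 = 10.

10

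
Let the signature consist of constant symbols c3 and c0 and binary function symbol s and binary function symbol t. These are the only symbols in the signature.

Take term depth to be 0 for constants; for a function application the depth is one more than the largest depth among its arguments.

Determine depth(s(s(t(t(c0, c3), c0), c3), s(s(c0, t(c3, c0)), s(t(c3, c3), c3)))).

depth(t(c0, c3)) = 1 + max(0, 0) = 1
depth(t(t(c0, c3), c0)) = 1 + max(1, 0) = 2
depth(s(t(t(c0, c3), c0), c3)) = 1 + max(2, 0) = 3
depth(t(c3, c0)) = 1 + max(0, 0) = 1
depth(s(c0, t(c3, c0))) = 1 + max(0, 1) = 2
depth(t(c3, c3)) = 1 + max(0, 0) = 1
depth(s(t(c3, c3), c3)) = 1 + max(1, 0) = 2
depth(s(s(c0, t(c3, c0)), s(t(c3, c3), c3))) = 1 + max(2, 2) = 3
depth(s(s(t(t(c0, c3), c0), c3), s(s(c0, t(c3, c0)), s(t(c3, c3), c3)))) = 1 + max(3, 3) = 4

4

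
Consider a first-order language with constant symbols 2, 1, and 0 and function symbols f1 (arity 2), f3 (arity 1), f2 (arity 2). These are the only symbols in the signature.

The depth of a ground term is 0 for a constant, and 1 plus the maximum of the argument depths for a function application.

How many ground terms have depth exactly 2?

1155

Let N_k count ground terms of depth at most k. Each non-constant term of depth ≤ k is some function symbol applied to depth-≤(k−1) arguments, giving N_k = 3 + N_{k-1}^2 + N_{k-1} + N_{k-1}^2.
N_0 = 3
N_1 = 3 + 3^2 + 3 + 3^2 = 24
N_2 = 3 + 24^2 + 24 + 24^2 = 1179
Terms of depth exactly 2: N_2 − N_1 = 1179 − 24 = 1155.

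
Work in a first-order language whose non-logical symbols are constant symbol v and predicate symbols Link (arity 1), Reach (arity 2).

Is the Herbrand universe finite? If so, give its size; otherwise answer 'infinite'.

1

There are no function symbols, so the only ground term is the single constant.
The Herbrand universe is {v}, finite with 1 element.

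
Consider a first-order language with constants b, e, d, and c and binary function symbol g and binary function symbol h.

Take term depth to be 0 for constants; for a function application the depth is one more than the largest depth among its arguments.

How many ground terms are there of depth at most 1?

36

Let N_k count ground terms of depth at most k. Each non-constant term of depth ≤ k is some function symbol applied to depth-≤(k−1) arguments, giving N_k = 4 + N_{k-1}^2 + N_{k-1}^2.
N_0 = 4
N_1 = 4 + 4^2 + 4^2 = 36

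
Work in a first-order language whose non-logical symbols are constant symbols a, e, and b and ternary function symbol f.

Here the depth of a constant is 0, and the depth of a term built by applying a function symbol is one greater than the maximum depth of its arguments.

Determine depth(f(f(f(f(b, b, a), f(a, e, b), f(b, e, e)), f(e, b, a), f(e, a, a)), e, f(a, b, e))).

depth(f(b, b, a)) = 1 + max(0, 0, 0) = 1
depth(f(a, e, b)) = 1 + max(0, 0, 0) = 1
depth(f(b, e, e)) = 1 + max(0, 0, 0) = 1
depth(f(f(b, b, a), f(a, e, b), f(b, e, e))) = 1 + max(1, 1, 1) = 2
depth(f(e, b, a)) = 1 + max(0, 0, 0) = 1
depth(f(e, a, a)) = 1 + max(0, 0, 0) = 1
depth(f(f(f(b, b, a), f(a, e, b), f(b, e, e)), f(e, b, a), f(e, a, a))) = 1 + max(2, 1, 1) = 3
depth(f(a, b, e)) = 1 + max(0, 0, 0) = 1
depth(f(f(f(f(b, b, a), f(a, e, b), f(b, e, e)), f(e, b, a), f(e, a, a)), e, f(a, b, e))) = 1 + max(3, 0, 1) = 4

4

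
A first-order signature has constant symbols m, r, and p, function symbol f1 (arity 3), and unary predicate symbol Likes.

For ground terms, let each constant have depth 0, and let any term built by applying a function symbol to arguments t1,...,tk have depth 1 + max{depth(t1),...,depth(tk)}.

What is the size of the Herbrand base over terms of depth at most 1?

First count ground terms of depth ≤ 1.
Let N_k count ground terms of depth at most k. Each non-constant term of depth ≤ k is some function symbol applied to depth-≤(k−1) arguments, giving N_k = 3 + N_{k-1}^3.
N_0 = 3
N_1 = 3 + 3^3 = 30
So |H| = 30.
For each predicate symbol, the number of ground atoms is |H| raised to its arity; summing:
  Likes: 30
Total ground atoms: 30.

30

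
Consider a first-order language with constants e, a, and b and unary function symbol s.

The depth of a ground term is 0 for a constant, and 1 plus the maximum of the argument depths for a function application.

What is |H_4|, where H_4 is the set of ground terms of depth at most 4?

If N_k denotes the number of depth-≤k ground terms, the 3 constants give N_0 = 3, and each function symbol of arity r contributes N_{k-1}^r new terms at level k: N_k = 3 + N_{k-1}.
N_0 = 3
N_1 = 3 + 3 = 6
N_2 = 3 + 6 = 9
N_3 = 3 + 9 = 12
N_4 = 3 + 12 = 15

15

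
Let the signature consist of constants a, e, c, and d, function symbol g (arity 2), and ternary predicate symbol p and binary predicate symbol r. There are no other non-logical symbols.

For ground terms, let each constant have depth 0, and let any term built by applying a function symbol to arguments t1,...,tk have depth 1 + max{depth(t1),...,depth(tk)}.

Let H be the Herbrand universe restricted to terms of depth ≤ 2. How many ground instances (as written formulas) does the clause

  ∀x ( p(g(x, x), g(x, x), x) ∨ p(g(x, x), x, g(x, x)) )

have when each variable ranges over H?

404

Ground terms of depth ≤ 2:
  Let N_k = |{terms of depth ≤ k}|. Then N_0 = 4 and N_k = 4 + N_{k-1}^2 for k ≥ 1 (one summand per function symbol, arity giving the exponent).
  N_0 = 4
  N_1 = 4 + 4^2 = 20
  N_2 = 4 + 20^2 = 404
So there are 404 ground terms available for substitution.
The body mentions the single quantified variable x; since ground terms form a free algebra, no two substitutions collapse to the same formula.
Number of ground instances = 404.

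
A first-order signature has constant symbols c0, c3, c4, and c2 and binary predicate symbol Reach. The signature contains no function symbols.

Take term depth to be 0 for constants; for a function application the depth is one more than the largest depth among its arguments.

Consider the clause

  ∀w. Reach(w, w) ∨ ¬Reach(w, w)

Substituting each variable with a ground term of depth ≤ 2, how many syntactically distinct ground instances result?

4

Ground terms of depth ≤ 2:
  With no function symbols every ground term is a constant, so there are exactly 4 ground terms at every depth bound.
  N_0 = 4
  N_1 = 4
  N_2 = 4
  Explicitly: c0, c3, c4, c2.
So there are 4 ground terms available for substitution.
The variable w ranges independently over the available ground terms, and distinct assignments produce distinct instances.
Number of ground instances = 4.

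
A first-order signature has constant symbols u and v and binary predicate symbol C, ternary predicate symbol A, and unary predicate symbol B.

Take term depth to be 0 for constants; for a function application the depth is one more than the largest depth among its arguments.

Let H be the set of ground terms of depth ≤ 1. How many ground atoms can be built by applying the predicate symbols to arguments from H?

First count ground terms of depth ≤ 1.
With no function symbols every ground term is a constant, so there are exactly 2 ground terms at every depth bound.
N_0 = 2
N_1 = 2
So |H| = 2.
A ground atom is a predicate applied to a tuple of terms from H, so the count is the sum over predicates of |H|^arity:
  C: 2^2 = 4;  A: 2^3 = 8;  B: 2
Total ground atoms: 4 + 8 + 2 = 14.

14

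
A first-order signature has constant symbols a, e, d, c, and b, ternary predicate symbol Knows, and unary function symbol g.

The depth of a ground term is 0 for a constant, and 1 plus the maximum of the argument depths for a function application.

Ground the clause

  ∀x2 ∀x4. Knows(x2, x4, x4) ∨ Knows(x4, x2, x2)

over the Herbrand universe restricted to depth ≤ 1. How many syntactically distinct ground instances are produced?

Ground terms of depth ≤ 1:
  Let N_k count ground terms of depth at most k. Each non-constant term of depth ≤ k is some function symbol applied to depth-≤(k−1) arguments, giving N_k = 5 + N_{k-1}.
  N_0 = 5
  N_1 = 5 + 5 = 10
So there are 10 ground terms available for substitution.
The body mentions every one of the 2 quantified variables; since ground terms form a free algebra, no two substitutions collapse to the same formula.
Number of ground instances = 10^2 = 100.

100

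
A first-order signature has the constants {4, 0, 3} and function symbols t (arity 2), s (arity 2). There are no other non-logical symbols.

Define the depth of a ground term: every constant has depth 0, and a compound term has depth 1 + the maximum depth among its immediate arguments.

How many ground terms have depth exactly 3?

1565568

Let N_k = |{terms of depth ≤ k}|. Then N_0 = 3 and N_k = 3 + N_{k-1}^2 + N_{k-1}^2 for k ≥ 1 (one summand per function symbol, arity giving the exponent).
N_0 = 3
N_1 = 3 + 3^2 + 3^2 = 21
N_2 = 3 + 21^2 + 21^2 = 885
N_3 = 3 + 885^2 + 885^2 = 1566453
Terms of depth exactly 3: N_3 − N_2 = 1566453 − 885 = 1565568.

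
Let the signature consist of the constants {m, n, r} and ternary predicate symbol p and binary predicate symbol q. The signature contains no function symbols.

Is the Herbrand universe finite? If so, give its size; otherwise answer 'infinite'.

There are no function symbols, so every ground term is one of the 3 constants.
The Herbrand universe is {m, n, r}, which is finite with 3 elements.

3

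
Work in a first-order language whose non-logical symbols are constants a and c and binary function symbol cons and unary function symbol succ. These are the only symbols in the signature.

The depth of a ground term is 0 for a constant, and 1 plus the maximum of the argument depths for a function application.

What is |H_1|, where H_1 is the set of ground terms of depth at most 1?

8

Let N_k count ground terms of depth at most k. Each non-constant term of depth ≤ k is some function symbol applied to depth-≤(k−1) arguments, giving N_k = 2 + N_{k-1}^2 + N_{k-1}.
N_0 = 2
N_1 = 2 + 2^2 + 2 = 8
Explicitly: a, c, cons(a, a), cons(a, c), cons(c, a), cons(c, c), succ(a), succ(c).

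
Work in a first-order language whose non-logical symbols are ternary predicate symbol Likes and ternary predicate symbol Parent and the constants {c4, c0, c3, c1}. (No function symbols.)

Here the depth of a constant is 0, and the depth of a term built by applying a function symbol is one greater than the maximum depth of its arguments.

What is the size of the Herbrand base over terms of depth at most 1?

128

First count ground terms of depth ≤ 1.
With no function symbols every ground term is a constant, so there are exactly 4 ground terms at every depth bound.
N_0 = 4
N_1 = 4
So |H| = 4.
A ground atom is a predicate applied to a tuple of terms from H, so the count is the sum over predicates of |H|^arity:
  Likes: 4^3 = 64;  Parent: 4^3 = 64
Total ground atoms: 64 + 64 = 128.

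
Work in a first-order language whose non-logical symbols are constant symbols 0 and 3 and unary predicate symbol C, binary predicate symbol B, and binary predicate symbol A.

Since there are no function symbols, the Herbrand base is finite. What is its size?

10

With no function symbols, the Herbrand universe is just the 2 constants.
Ground atoms per predicate: C: 2, B: 2^2 = 4, A: 2^2 = 4.
Herbrand base size = 2 + 4 + 4 = 10.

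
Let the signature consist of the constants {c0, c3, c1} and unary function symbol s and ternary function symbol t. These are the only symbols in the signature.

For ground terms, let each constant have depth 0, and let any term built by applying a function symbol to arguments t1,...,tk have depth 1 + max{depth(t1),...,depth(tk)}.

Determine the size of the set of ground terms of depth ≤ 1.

33

If N_k denotes the number of depth-≤k ground terms, the 3 constants give N_0 = 3, and each function symbol of arity r contributes N_{k-1}^r new terms at level k: N_k = 3 + N_{k-1} + N_{k-1}^3.
N_0 = 3
N_1 = 3 + 3 + 3^3 = 33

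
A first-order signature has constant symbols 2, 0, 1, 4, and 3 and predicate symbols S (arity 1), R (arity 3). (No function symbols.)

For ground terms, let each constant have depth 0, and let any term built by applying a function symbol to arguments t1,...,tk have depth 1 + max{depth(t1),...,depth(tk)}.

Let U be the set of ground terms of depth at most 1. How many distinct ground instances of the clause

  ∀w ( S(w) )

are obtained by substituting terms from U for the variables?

Ground terms of depth ≤ 1:
  With no function symbols every ground term is a constant, so there are exactly 5 ground terms at every depth bound.
  N_0 = 5
  N_1 = 5
  Explicitly: 2, 0, 1, 4, 3.
So there are 5 ground terms available for substitution.
The body mentions the single quantified variable w; since ground terms form a free algebra, no two substitutions collapse to the same formula.
Number of ground instances = 5.

5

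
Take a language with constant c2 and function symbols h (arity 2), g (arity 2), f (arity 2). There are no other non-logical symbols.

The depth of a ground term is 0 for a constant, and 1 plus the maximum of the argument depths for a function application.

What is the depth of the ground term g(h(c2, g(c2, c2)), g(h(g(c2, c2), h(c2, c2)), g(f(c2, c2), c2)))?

depth(g(c2, c2)) = 1 + max(0, 0) = 1
depth(h(c2, g(c2, c2))) = 1 + max(0, 1) = 2
depth(h(c2, c2)) = 1 + max(0, 0) = 1
depth(h(g(c2, c2), h(c2, c2))) = 1 + max(1, 1) = 2
depth(f(c2, c2)) = 1 + max(0, 0) = 1
depth(g(f(c2, c2), c2)) = 1 + max(1, 0) = 2
depth(g(h(g(c2, c2), h(c2, c2)), g(f(c2, c2), c2))) = 1 + max(2, 2) = 3
depth(g(h(c2, g(c2, c2)), g(h(g(c2, c2), h(c2, c2)), g(f(c2, c2), c2)))) = 1 + max(2, 3) = 4

4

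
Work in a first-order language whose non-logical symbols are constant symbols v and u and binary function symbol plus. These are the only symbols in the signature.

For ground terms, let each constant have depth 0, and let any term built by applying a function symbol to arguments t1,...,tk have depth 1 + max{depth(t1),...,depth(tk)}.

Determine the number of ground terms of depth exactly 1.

4

Write N_k for the number of ground terms of depth ≤ k. A term of depth ≤ k is either a constant or a function symbol applied to arguments of depth ≤ k−1, so N_k = 2 + N_{k-1}^2.
N_0 = 2
N_1 = 2 + 2^2 = 6
Terms of depth exactly 1: N_1 − N_0 = 6 − 2 = 4.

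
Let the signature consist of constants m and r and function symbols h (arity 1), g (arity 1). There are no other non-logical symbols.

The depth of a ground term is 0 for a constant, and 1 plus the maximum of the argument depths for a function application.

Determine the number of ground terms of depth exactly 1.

4

Count level by level. With function symbols h/1, g/1, the terms of depth ≤ k are the 2 constants together with each function applied to depth-≤(k−1) tuples, so N_k = 2 + N_{k-1} + N_{k-1}.
N_0 = 2
N_1 = 2 + 2 + 2 = 6
Terms of depth exactly 1: N_1 − N_0 = 6 − 2 = 4.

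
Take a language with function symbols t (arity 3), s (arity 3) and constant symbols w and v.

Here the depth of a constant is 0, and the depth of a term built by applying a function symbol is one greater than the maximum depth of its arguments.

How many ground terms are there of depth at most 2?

Count level by level. With function symbols t/3, s/3, the terms of depth ≤ k are the 2 constants together with each function applied to depth-≤(k−1) tuples, so N_k = 2 + N_{k-1}^3 + N_{k-1}^3.
N_0 = 2
N_1 = 2 + 2^3 + 2^3 = 18
N_2 = 2 + 18^3 + 18^3 = 11666

11666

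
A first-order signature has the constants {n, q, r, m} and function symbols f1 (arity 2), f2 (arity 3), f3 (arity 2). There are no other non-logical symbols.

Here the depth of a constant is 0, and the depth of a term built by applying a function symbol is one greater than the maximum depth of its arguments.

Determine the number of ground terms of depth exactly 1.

96

Let N_k count ground terms of depth at most k. Each non-constant term of depth ≤ k is some function symbol applied to depth-≤(k−1) arguments, giving N_k = 4 + N_{k-1}^2 + N_{k-1}^3 + N_{k-1}^2.
N_0 = 4
N_1 = 4 + 4^2 + 4^3 + 4^2 = 100
Terms of depth exactly 1: N_1 − N_0 = 100 − 4 = 96.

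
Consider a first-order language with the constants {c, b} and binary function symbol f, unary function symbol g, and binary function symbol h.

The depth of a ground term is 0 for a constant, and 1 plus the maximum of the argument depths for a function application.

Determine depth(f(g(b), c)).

2

depth(g(b)) = 1 + depth(b) = 1 + 0 = 1
depth(f(g(b), c)) = 1 + max(1, 0) = 2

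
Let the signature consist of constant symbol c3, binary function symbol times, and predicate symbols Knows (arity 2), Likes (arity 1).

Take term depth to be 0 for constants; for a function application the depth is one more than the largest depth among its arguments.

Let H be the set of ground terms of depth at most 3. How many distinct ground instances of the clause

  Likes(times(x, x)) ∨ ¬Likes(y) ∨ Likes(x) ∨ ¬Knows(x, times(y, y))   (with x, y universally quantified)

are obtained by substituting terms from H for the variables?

676

Ground terms of depth ≤ 3:
  Write N_k for the number of ground terms of depth ≤ k. A term of depth ≤ k is either a constant or a function symbol applied to arguments of depth ≤ k−1, so N_k = 1 + N_{k-1}^2.
  N_0 = 1
  N_1 = 1 + 1^2 = 2
  N_2 = 1 + 2^2 = 5
  N_3 = 1 + 5^2 = 26
So there are 26 ground terms available for substitution.
Each of x, y ranges independently over the available ground terms, and distinct assignments produce distinct instances.
Number of ground instances = 26^2 = 676.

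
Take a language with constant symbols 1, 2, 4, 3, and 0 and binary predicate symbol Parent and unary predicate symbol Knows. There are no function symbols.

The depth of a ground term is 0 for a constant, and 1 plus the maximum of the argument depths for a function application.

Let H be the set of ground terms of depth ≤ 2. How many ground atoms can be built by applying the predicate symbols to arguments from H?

First count ground terms of depth ≤ 2.
With no function symbols every ground term is a constant, so there are exactly 5 ground terms at every depth bound.
N_0 = 5
N_1 = 5
N_2 = 5
Explicitly: 1, 2, 4, 3, 0.
So |H| = 5.
Each predicate of arity r yields |H|^r ground atoms (one per choice of an r-tuple from H):
  Parent: 5^2 = 25;  Knows: 5
Total ground atoms: 25 + 5 = 30.

30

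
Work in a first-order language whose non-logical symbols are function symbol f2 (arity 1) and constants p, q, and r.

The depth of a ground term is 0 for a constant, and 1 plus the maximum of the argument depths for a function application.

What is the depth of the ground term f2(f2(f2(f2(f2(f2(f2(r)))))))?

7

depth(f2(r)) = 1 + depth(r) = 1 + 0 = 1
depth(f2(f2(r))) = 1 + depth(f2(r)) = 1 + 1 = 2
depth(f2(f2(f2(r)))) = 1 + depth(f2(f2(r))) = 1 + 2 = 3
depth(f2(f2(f2(f2(r))))) = 1 + depth(f2(f2(f2(r)))) = 1 + 3 = 4
depth(f2(f2(f2(f2(f2(r)))))) = 1 + depth(f2(f2(f2(f2(r))))) = 1 + 4 = 5
depth(f2(f2(f2(f2(f2(f2(r))))))) = 1 + depth(f2(f2(f2(f2(f2(r)))))) = 1 + 5 = 6
depth(f2(f2(f2(f2(f2(f2(f2(r)))))))) = 1 + depth(f2(f2(f2(f2(f2(f2(r))))))) = 1 + 6 = 7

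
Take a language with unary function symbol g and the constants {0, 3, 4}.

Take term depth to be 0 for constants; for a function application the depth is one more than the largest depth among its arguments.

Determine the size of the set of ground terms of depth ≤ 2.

Let N_k count ground terms of depth at most k. Each non-constant term of depth ≤ k is some function symbol applied to depth-≤(k−1) arguments, giving N_k = 3 + N_{k-1}.
N_0 = 3
N_1 = 3 + 3 = 6
N_2 = 3 + 6 = 9

9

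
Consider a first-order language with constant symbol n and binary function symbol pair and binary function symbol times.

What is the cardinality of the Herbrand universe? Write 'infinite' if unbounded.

The signature has at least one function symbol (pair, arity 2) and at least one constant (n).
Iterating pair gives infinitely many distinct ground terms: n, pair(n, n), pair(pair(n, n), pair(n, n)), ...
So the Herbrand universe is infinite.

infinite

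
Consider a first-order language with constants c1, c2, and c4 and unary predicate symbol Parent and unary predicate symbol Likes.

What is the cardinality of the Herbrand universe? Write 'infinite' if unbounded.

3

There are no function symbols, so every ground term is one of the 3 constants.
The Herbrand universe is {c1, c2, c4}, which is finite with 3 elements.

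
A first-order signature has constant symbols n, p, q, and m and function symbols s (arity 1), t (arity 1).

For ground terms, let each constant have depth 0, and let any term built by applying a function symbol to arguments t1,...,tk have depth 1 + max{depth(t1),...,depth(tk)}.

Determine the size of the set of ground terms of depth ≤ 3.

Write N_k for the number of ground terms of depth ≤ k. A term of depth ≤ k is either a constant or a function symbol applied to arguments of depth ≤ k−1, so N_k = 4 + N_{k-1} + N_{k-1}.
N_0 = 4
N_1 = 4 + 4 + 4 = 12
N_2 = 4 + 12 + 12 = 28
N_3 = 4 + 28 + 28 = 60

60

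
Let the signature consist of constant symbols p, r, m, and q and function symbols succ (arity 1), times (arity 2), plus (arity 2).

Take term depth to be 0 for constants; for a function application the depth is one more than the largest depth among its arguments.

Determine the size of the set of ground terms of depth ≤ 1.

40

Let N_k count ground terms of depth at most k. Each non-constant term of depth ≤ k is some function symbol applied to depth-≤(k−1) arguments, giving N_k = 4 + N_{k-1} + N_{k-1}^2 + N_{k-1}^2.
N_0 = 4
N_1 = 4 + 4 + 4^2 + 4^2 = 40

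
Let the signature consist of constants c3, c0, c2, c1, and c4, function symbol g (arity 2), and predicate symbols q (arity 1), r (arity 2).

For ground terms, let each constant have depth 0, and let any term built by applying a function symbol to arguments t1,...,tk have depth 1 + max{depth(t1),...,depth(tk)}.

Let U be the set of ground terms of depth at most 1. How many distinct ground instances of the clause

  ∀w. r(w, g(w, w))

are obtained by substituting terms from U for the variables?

Ground terms of depth ≤ 1:
  Let N_k = |{terms of depth ≤ k}|. Then N_0 = 5 and N_k = 5 + N_{k-1}^2 for k ≥ 1 (one summand per function symbol, arity giving the exponent).
  N_0 = 5
  N_1 = 5 + 5^2 = 30
So there are 30 ground terms available for substitution.
The variable w ranges independently over the available ground terms, and distinct assignments produce distinct instances.
Number of ground instances = 30.

30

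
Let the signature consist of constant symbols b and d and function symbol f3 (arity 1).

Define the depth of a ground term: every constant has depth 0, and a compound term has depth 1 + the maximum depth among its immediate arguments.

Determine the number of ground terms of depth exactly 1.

Let N_k = |{terms of depth ≤ k}|. Then N_0 = 2 and N_k = 2 + N_{k-1} for k ≥ 1 (one summand per function symbol, arity giving the exponent).
N_0 = 2
N_1 = 2 + 2 = 4
Terms of depth exactly 1: N_1 − N_0 = 4 − 2 = 2.

2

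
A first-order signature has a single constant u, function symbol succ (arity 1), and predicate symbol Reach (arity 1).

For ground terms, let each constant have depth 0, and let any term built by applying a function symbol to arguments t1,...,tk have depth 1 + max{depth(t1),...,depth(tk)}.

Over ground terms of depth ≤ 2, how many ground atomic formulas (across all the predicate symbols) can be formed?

First count ground terms of depth ≤ 2.
Let N_k = |{terms of depth ≤ k}|. Then N_0 = 1 and N_k = 1 + N_{k-1} for k ≥ 1 (one summand per function symbol, arity giving the exponent).
N_0 = 1
N_1 = 1 + 1 = 2
N_2 = 1 + 2 = 3
Explicitly: u, succ(u), succ(succ(u)).
So |H| = 3.
A ground atom is a predicate applied to a tuple of terms from H, so the count is the sum over predicates of |H|^arity:
  Reach: 3
Total ground atoms: 3.

3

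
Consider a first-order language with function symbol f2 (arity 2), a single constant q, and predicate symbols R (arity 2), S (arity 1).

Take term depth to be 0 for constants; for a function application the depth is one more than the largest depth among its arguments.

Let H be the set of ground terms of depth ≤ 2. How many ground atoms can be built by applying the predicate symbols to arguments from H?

First count ground terms of depth ≤ 2.
Count level by level. With function symbols f2/2, the terms of depth ≤ k are the 1 constant together with each function applied to depth-≤(k−1) tuples, so N_k = 1 + N_{k-1}^2.
N_0 = 1
N_1 = 1 + 1^2 = 2
N_2 = 1 + 2^2 = 5
So |H| = 5.
Ground atoms are formed by filling each argument slot of a predicate with a term from H, so an r-ary predicate gives |H|^r atoms:
  R: 5^2 = 25;  S: 5
Total ground atoms: 25 + 5 = 30.

30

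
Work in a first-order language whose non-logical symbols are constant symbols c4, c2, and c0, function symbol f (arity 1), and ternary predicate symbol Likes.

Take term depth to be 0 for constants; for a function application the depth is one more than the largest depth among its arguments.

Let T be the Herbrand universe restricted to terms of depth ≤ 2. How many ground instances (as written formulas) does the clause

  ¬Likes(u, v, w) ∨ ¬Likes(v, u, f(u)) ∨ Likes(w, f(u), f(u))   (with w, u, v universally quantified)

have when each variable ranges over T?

729

Ground terms of depth ≤ 2:
  Let N_k count ground terms of depth at most k. Each non-constant term of depth ≤ k is some function symbol applied to depth-≤(k−1) arguments, giving N_k = 3 + N_{k-1}.
  N_0 = 3
  N_1 = 3 + 3 = 6
  N_2 = 3 + 6 = 9
  Explicitly: c4, c2, c0, f(c4), f(c2), f(c0), f(f(c4)), f(f(c2)), f(f(c0)).
So there are 9 ground terms available for substitution.
There are 3 variables to instantiate (w, u, v), each occurring in at least one literal, so different choices give different ground instances.
Number of ground instances = 9^3 = 729.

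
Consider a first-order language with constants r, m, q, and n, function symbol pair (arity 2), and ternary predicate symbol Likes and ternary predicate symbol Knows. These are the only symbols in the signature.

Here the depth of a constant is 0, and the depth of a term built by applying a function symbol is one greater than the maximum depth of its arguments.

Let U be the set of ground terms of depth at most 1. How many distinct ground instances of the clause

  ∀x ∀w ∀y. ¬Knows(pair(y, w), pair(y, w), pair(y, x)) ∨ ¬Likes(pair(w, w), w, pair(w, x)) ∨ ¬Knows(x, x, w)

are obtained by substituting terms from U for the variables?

Ground terms of depth ≤ 1:
  Write N_k for the number of ground terms of depth ≤ k. A term of depth ≤ k is either a constant or a function symbol applied to arguments of depth ≤ k−1, so N_k = 4 + N_{k-1}^2.
  N_0 = 4
  N_1 = 4 + 4^2 = 20
So there are 20 ground terms available for substitution.
The clause has 3 distinct variables (x, w, y), each appearing in the body. In the free term algebra distinct substitutions yield syntactically distinct ground instances.
Number of ground instances = 20^3 = 8000.

8000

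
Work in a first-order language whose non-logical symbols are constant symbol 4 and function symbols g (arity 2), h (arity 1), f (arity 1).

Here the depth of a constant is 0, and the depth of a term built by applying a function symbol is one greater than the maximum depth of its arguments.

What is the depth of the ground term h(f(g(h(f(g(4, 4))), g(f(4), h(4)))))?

6

depth(g(4, 4)) = 1 + max(0, 0) = 1
depth(f(g(4, 4))) = 1 + depth(g(4, 4)) = 1 + 1 = 2
depth(h(f(g(4, 4)))) = 1 + depth(f(g(4, 4))) = 1 + 2 = 3
depth(f(4)) = 1 + depth(4) = 1 + 0 = 1
depth(h(4)) = 1 + depth(4) = 1 + 0 = 1
depth(g(f(4), h(4))) = 1 + max(1, 1) = 2
depth(g(h(f(g(4, 4))), g(f(4), h(4)))) = 1 + max(3, 2) = 4
depth(f(g(h(f(g(4, 4))), g(f(4), h(4))))) = 1 + depth(g(h(f(g(4, 4))), g(f(4), h(4)))) = 1 + 4 = 5
depth(h(f(g(h(f(g(4, 4))), g(f(4), h(4)))))) = 1 + depth(f(g(h(f(g(4, 4))), g(f(4), h(4))))) = 1 + 5 = 6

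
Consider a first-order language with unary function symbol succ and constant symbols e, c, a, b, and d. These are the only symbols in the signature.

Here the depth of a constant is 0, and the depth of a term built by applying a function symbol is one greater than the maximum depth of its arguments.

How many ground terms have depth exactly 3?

5

Count level by level. With function symbols succ/1, the terms of depth ≤ k are the 5 constants together with each function applied to depth-≤(k−1) tuples, so N_k = 5 + N_{k-1}.
N_0 = 5
N_1 = 5 + 5 = 10
N_2 = 5 + 10 = 15
N_3 = 5 + 15 = 20
Terms of depth exactly 3: N_3 − N_2 = 20 − 15 = 5.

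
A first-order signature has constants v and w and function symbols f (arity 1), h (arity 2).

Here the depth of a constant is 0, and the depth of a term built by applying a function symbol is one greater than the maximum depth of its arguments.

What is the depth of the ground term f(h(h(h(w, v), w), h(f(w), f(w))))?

4

depth(h(w, v)) = 1 + max(0, 0) = 1
depth(h(h(w, v), w)) = 1 + max(1, 0) = 2
depth(f(w)) = 1 + depth(w) = 1 + 0 = 1
depth(h(f(w), f(w))) = 1 + max(1, 1) = 2
depth(h(h(h(w, v), w), h(f(w), f(w)))) = 1 + max(2, 2) = 3
depth(f(h(h(h(w, v), w), h(f(w), f(w))))) = 1 + depth(h(h(h(w, v), w), h(f(w), f(w)))) = 1 + 3 = 4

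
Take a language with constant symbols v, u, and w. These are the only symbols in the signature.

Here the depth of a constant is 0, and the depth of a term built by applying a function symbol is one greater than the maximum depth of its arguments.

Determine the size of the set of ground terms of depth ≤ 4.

3

With no function symbols every ground term is a constant, so there are exactly 3 ground terms at every depth bound.
N_0 = 3
N_1 = 3
N_2 = 3
N_3 = 3
N_4 = 3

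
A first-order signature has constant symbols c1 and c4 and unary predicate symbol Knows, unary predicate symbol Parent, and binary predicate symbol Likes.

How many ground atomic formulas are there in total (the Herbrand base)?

8

With no function symbols, the Herbrand universe is just the 2 constants.
Ground atoms per predicate: Knows: 2, Parent: 2, Likes: 2^2 = 4.
Herbrand base size = 2 + 2 + 4 = 8.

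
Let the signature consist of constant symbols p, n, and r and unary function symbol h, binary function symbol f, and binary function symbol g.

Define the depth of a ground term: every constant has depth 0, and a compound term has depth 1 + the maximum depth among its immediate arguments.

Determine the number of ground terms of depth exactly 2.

1155

Count level by level. With function symbols h/1, f/2, g/2, the terms of depth ≤ k are the 3 constants together with each function applied to depth-≤(k−1) tuples, so N_k = 3 + N_{k-1} + N_{k-1}^2 + N_{k-1}^2.
N_0 = 3
N_1 = 3 + 3 + 3^2 + 3^2 = 24
N_2 = 3 + 24 + 24^2 + 24^2 = 1179
Terms of depth exactly 2: N_2 − N_1 = 1179 − 24 = 1155.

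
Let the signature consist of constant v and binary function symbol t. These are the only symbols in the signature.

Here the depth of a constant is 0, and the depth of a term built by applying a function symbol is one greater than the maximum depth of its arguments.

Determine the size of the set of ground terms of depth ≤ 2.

5

Let N_k count ground terms of depth at most k. Each non-constant term of depth ≤ k is some function symbol applied to depth-≤(k−1) arguments, giving N_k = 1 + N_{k-1}^2.
N_0 = 1
N_1 = 1 + 1^2 = 2
N_2 = 1 + 2^2 = 5
Explicitly: v, t(v, v), t(v, t(v, v)), t(t(v, v), v), t(t(v, v), t(v, v)).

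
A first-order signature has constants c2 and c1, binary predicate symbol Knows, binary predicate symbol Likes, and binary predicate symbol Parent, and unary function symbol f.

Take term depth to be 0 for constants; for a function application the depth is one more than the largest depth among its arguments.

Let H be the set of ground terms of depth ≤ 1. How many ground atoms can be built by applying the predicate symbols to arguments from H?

48

First count ground terms of depth ≤ 1.
Write N_k for the number of ground terms of depth ≤ k. A term of depth ≤ k is either a constant or a function symbol applied to arguments of depth ≤ k−1, so N_k = 2 + N_{k-1}.
N_0 = 2
N_1 = 2 + 2 = 4
Explicitly: c2, c1, f(c2), f(c1).
So |H| = 4.
A ground atom is a predicate applied to a tuple of terms from H, so the count is the sum over predicates of |H|^arity:
  Knows: 4^2 = 16;  Likes: 4^2 = 16;  Parent: 4^2 = 16
Total ground atoms: 16 + 16 + 16 = 48.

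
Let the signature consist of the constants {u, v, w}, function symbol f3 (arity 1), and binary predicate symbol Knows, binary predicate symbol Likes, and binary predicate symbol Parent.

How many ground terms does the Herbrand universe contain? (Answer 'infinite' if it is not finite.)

infinite

The signature has at least one function symbol (f3, arity 1) and at least one constant (u).
Iterating f3 gives infinitely many distinct ground terms: u, f3(u), f3(f3(u)), ...
So the Herbrand universe is infinite.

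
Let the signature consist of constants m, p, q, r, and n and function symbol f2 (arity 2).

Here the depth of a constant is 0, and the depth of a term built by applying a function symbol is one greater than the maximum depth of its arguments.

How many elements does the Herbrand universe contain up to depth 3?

If N_k denotes the number of depth-≤k ground terms, the 5 constants give N_0 = 5, and each function symbol of arity r contributes N_{k-1}^r new terms at level k: N_k = 5 + N_{k-1}^2.
N_0 = 5
N_1 = 5 + 5^2 = 30
N_2 = 5 + 30^2 = 905
N_3 = 5 + 905^2 = 819030

819030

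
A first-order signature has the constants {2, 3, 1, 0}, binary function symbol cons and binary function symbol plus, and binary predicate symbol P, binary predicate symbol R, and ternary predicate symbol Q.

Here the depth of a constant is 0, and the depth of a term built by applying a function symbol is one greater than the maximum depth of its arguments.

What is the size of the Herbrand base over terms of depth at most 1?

49248

First count ground terms of depth ≤ 1.
If N_k denotes the number of depth-≤k ground terms, the 4 constants give N_0 = 4, and each function symbol of arity r contributes N_{k-1}^r new terms at level k: N_k = 4 + N_{k-1}^2 + N_{k-1}^2.
N_0 = 4
N_1 = 4 + 4^2 + 4^2 = 36
So |H| = 36.
For each predicate symbol, the number of ground atoms is |H| raised to its arity; summing:
  P: 36^2 = 1296;  R: 36^2 = 1296;  Q: 36^3 = 46656
Total ground atoms: 1296 + 1296 + 46656 = 49248.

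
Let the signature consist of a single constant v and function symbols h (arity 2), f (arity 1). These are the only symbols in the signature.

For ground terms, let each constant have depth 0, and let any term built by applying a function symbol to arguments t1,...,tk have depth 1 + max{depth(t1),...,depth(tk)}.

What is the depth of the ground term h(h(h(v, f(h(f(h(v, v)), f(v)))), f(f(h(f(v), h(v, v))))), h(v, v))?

depth(h(v, v)) = 1 + max(0, 0) = 1
depth(f(h(v, v))) = 1 + depth(h(v, v)) = 1 + 1 = 2
depth(f(v)) = 1 + depth(v) = 1 + 0 = 1
depth(h(f(h(v, v)), f(v))) = 1 + max(2, 1) = 3
depth(f(h(f(h(v, v)), f(v)))) = 1 + depth(h(f(h(v, v)), f(v))) = 1 + 3 = 4
depth(h(v, f(h(f(h(v, v)), f(v))))) = 1 + max(0, 4) = 5
depth(h(f(v), h(v, v))) = 1 + max(1, 1) = 2
depth(f(h(f(v), h(v, v)))) = 1 + depth(h(f(v), h(v, v))) = 1 + 2 = 3
depth(f(f(h(f(v), h(v, v))))) = 1 + depth(f(h(f(v), h(v, v)))) = 1 + 3 = 4
depth(h(h(v, f(h(f(h(v, v)), f(v)))), f(f(h(f(v), h(v, v)))))) = 1 + max(5, 4) = 6
depth(h(h(h(v, f(h(f(h(v, v)), f(v)))), f(f(h(f(v), h(v, v))))), h(v, v))) = 1 + max(6, 1) = 7

7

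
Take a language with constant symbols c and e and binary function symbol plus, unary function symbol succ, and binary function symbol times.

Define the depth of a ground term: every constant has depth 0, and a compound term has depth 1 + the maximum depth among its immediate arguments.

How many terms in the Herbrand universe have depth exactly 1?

Write N_k for the number of ground terms of depth ≤ k. A term of depth ≤ k is either a constant or a function symbol applied to arguments of depth ≤ k−1, so N_k = 2 + N_{k-1}^2 + N_{k-1} + N_{k-1}^2.
N_0 = 2
N_1 = 2 + 2^2 + 2 + 2^2 = 12
Terms of depth exactly 1: N_1 − N_0 = 12 − 2 = 10.

10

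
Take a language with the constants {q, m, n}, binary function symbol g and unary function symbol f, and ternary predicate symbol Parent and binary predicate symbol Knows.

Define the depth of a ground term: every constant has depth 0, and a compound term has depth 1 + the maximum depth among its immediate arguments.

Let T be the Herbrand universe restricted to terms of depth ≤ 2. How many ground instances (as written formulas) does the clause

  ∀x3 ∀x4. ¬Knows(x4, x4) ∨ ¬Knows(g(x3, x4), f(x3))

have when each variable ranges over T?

Ground terms of depth ≤ 2:
  Let N_k = |{terms of depth ≤ k}|. Then N_0 = 3 and N_k = 3 + N_{k-1}^2 + N_{k-1} for k ≥ 1 (one summand per function symbol, arity giving the exponent).
  N_0 = 3
  N_1 = 3 + 3^2 + 3 = 15
  N_2 = 3 + 15^2 + 15 = 243
So there are 243 ground terms available for substitution.
The clause has 2 distinct variables (x3, x4), each appearing in the body. In the free term algebra distinct substitutions yield syntactically distinct ground instances.
Number of ground instances = 243^2 = 59049.

59049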